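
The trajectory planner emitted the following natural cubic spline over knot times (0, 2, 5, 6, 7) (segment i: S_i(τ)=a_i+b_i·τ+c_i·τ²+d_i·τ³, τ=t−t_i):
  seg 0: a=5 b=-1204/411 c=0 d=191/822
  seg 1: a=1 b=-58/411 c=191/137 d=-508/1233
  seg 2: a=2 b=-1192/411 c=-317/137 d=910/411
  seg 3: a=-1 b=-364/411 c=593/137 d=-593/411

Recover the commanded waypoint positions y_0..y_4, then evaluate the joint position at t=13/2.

y_0=5 y_1=1 y_2=2 y_3=-1 y_4=1
S(13/2) = -593/1096

y_0 = S_0(0) = a_0 = 5
y_1 = S_1(0) = a_1 = 1
y_2 = S_2(0) = a_2 = 2
y_3 = S_3(0) = a_3 = -1
y_4 = S_3(1) = 1
t_q=13/2 is in segment 3 (τ=1/2); S_3(τ)=-593/1096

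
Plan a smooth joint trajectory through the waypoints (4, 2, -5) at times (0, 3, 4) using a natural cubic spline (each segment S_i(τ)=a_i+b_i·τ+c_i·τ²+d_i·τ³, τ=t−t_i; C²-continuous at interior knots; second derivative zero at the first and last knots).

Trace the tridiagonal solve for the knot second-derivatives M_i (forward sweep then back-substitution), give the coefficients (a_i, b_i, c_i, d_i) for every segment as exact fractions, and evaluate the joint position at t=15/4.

Δ: Δ0=-2/3, Δ1=-7
row 1: diag=8, rhs=-38; c'=1/8, d'=-19/4
back: M1=-19/4
M: M0=0, M1=-19/4, M2=0
seg 0: a=4, c=M0/2=0, d=(M1−M0)/(6·3)=-19/72, b=Δ0−h0·(2M0+M1)/6=41/24
seg 1: a=2, c=M1/2=-19/8, d=(M2−M1)/(6·1)=19/24, b=Δ1−h1·(2M1+M2)/6=-65/12
t_q=15/4 → seg 1, τ=3/4; S=2+-65/12·τ+-19/8·τ²+19/24·τ³=-1569/512

  seg 0: a=4 b=41/24 c=0 d=-19/72
  seg 1: a=2 b=-65/12 c=-19/8 d=19/24
S(15/4) = -1569/512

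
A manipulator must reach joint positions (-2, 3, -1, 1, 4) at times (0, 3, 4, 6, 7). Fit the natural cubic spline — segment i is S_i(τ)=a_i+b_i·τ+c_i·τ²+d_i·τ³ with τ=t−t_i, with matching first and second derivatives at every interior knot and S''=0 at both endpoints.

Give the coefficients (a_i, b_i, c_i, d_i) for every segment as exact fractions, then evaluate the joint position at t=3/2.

Δ: Δ0=5/3, Δ1=-4, Δ2=1, Δ3=3
row 1: diag=8, rhs=-34; c'=1/8, d'=-17/4
row 2: denom=6−1·1/8=47/8; d'=(30−1·-17/4)/(47/8)=274/47
row 3: denom=6−2·16/47=250/47; d'=(12−2·274/47)/(250/47)=8/125
back: M3=8/125
back: M2=274/47−16/47·8/125=726/125
back: M1=-17/4−1/8·726/125=-622/125
M: M0=0, M1=-622/125, M2=726/125, M3=8/125, M4=0
seg 0: a=-2, c=M0/2=0, d=(M1−M0)/(6·3)=-311/1125, b=Δ0−h0·(2M0+M1)/6=1558/375
seg 1: a=3, c=M1/2=-311/125, d=(M2−M1)/(6·1)=674/375, b=Δ1−h1·(2M1+M2)/6=-1241/375
seg 2: a=-1, c=M2/2=363/125, d=(M3−M2)/(6·2)=-359/750, b=Δ2−h2·(2M2+M3)/6=-217/75
seg 3: a=1, c=M3/2=4/125, d=(M4−M3)/(6·1)=-4/375, b=Δ3−h3·(2M3+M4)/6=1117/375
t_q=3/2 → seg 0, τ=3/2; S=-2+1558/375·τ+0·τ²+-311/1125·τ³=3299/1000

  seg 0: a=-2 b=1558/375 c=0 d=-311/1125
  seg 1: a=3 b=-1241/375 c=-311/125 d=674/375
  seg 2: a=-1 b=-217/75 c=363/125 d=-359/750
  seg 3: a=1 b=1117/375 c=4/125 d=-4/375
S(3/2) = 3299/1000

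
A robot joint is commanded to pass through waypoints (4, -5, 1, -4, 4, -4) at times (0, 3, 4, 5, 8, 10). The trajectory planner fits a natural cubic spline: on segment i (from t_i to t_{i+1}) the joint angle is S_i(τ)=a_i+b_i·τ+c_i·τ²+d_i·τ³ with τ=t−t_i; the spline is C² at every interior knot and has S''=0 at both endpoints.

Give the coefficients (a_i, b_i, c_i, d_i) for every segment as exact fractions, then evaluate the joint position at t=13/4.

Δ: Δ0=-3, Δ1=6, Δ2=-5, Δ3=8/3, Δ4=-4
row 1: diag=8, rhs=54; c'=1/8, d'=27/4
row 2: denom=4−1·1/8=31/8; d'=(-66−1·27/4)/(31/8)=-582/31
row 3: denom=8−1·8/31=240/31; d'=(46−1·-582/31)/(240/31)=251/30
row 4: denom=10−3·31/80=707/80; d'=(-40−3·251/30)/(707/80)=-744/101
back: M4=-744/101
back: M3=251/30−31/80·-744/101=3400/303
back: M2=-582/31−8/31·3400/303=-6566/303
back: M1=27/4−1/8·-6566/303=2866/303
M: M0=0, M1=2866/303, M2=-6566/303, M3=3400/303, M4=-744/101, M5=0
seg 0: a=4, c=M0/2=0, d=(M1−M0)/(6·3)=1433/2727, b=Δ0−h0·(2M0+M1)/6=-2342/303
seg 1: a=-5, c=M1/2=1433/303, d=(M2−M1)/(6·1)=-524/101, b=Δ1−h1·(2M1+M2)/6=1957/303
seg 2: a=1, c=M2/2=-3283/303, d=(M3−M2)/(6·1)=1661/303, b=Δ2−h2·(2M2+M3)/6=107/303
seg 3: a=-4, c=M3/2=1700/303, d=(M4−M3)/(6·3)=-2816/2727, b=Δ3−h3·(2M3+M4)/6=-492/101
seg 4: a=4, c=M4/2=-372/101, d=(M5−M4)/(6·2)=62/101, b=Δ4−h4·(2M4+M5)/6=92/101
t_q=13/4 → seg 1, τ=1/4; S=-5+1957/303·τ+1433/303·τ²+-524/101·τ³=-1281/404

  seg 0: a=4 b=-2342/303 c=0 d=1433/2727
  seg 1: a=-5 b=1957/303 c=1433/303 d=-524/101
  seg 2: a=1 b=107/303 c=-3283/303 d=1661/303
  seg 3: a=-4 b=-492/101 c=1700/303 d=-2816/2727
  seg 4: a=4 b=92/101 c=-372/101 d=62/101
S(13/4) = -1281/404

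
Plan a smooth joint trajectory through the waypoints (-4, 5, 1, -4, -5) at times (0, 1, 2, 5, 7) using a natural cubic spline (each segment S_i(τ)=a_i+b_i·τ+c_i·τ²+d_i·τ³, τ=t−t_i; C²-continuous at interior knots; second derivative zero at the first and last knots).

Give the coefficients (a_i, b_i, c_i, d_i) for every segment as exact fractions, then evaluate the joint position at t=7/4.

Δ: Δ0=9, Δ1=-4, Δ2=-5/3, Δ3=-1/2
row 1: diag=4, rhs=-78; c'=1/4, d'=-39/2
row 2: denom=8−1·1/4=31/4; d'=(14−1·-39/2)/(31/4)=134/31
row 3: denom=10−3·12/31=274/31; d'=(7−3·134/31)/(274/31)=-185/274
back: M3=-185/274
back: M2=134/31−12/31·-185/274=628/137
back: M1=-39/2−1/4·628/137=-5657/274
M: M0=0, M1=-5657/274, M2=628/137, M3=-185/274, M4=0
seg 0: a=-4, c=M0/2=0, d=(M1−M0)/(6·1)=-5657/1644, b=Δ0−h0·(2M0+M1)/6=20453/1644
seg 1: a=5, c=M1/2=-5657/548, d=(M2−M1)/(6·1)=6913/1644, b=Δ1−h1·(2M1+M2)/6=1741/822
seg 2: a=1, c=M2/2=314/137, d=(M3−M2)/(6·3)=-1441/4932, b=Δ2−h2·(2M2+M3)/6=-9721/1644
seg 3: a=-4, c=M3/2=-185/548, d=(M4−M3)/(6·2)=185/3288, b=Δ3−h3·(2M3+M4)/6=-41/822
t_q=7/4 → seg 1, τ=3/4; S=5+1741/822·τ+-5657/548·τ²+6913/1644·τ³=89637/35072

  seg 0: a=-4 b=20453/1644 c=0 d=-5657/1644
  seg 1: a=5 b=1741/822 c=-5657/548 d=6913/1644
  seg 2: a=1 b=-9721/1644 c=314/137 d=-1441/4932
  seg 3: a=-4 b=-41/822 c=-185/548 d=185/3288
S(7/4) = 89637/35072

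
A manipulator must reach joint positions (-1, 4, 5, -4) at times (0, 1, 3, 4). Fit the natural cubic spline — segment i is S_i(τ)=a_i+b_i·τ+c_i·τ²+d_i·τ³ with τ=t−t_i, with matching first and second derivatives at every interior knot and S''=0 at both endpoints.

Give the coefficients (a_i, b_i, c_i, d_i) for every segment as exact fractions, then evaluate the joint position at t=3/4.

Δ: Δ0=5, Δ1=1/2, Δ2=-9
row 1: diag=6, rhs=-27; c'=1/3, d'=-9/2
row 2: denom=6−2·1/3=16/3; d'=(-57−2·-9/2)/(16/3)=-9
back: M2=-9
back: M1=-9/2−1/3·-9=-3/2
M: M0=0, M1=-3/2, M2=-9, M3=0
seg 0: a=-1, c=M0/2=0, d=(M1−M0)/(6·1)=-1/4, b=Δ0−h0·(2M0+M1)/6=21/4
seg 1: a=4, c=M1/2=-3/4, d=(M2−M1)/(6·2)=-5/8, b=Δ1−h1·(2M1+M2)/6=9/2
seg 2: a=5, c=M2/2=-9/2, d=(M3−M2)/(6·1)=3/2, b=Δ2−h2·(2M2+M3)/6=-6
t_q=3/4 → seg 0, τ=3/4; S=-1+21/4·τ+0·τ²+-1/4·τ³=725/256

  seg 0: a=-1 b=21/4 c=0 d=-1/4
  seg 1: a=4 b=9/2 c=-3/4 d=-5/8
  seg 2: a=5 b=-6 c=-9/2 d=3/2
S(3/4) = 725/256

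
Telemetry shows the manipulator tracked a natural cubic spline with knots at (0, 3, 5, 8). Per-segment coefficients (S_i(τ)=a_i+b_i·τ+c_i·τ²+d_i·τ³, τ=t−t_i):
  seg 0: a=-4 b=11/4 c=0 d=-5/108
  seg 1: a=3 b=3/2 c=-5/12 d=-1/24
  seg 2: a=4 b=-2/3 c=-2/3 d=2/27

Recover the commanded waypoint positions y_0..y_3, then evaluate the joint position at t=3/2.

y_0 = S_0(0) = a_0 = -4
y_1 = S_1(0) = a_1 = 3
y_2 = S_2(0) = a_2 = 4
y_3 = S_2(3) = -2
t_q=3/2 is in segment 0 (τ=3/2); S_0(τ)=-1/32

y_0=-4 y_1=3 y_2=4 y_3=-2
S(3/2) = -1/32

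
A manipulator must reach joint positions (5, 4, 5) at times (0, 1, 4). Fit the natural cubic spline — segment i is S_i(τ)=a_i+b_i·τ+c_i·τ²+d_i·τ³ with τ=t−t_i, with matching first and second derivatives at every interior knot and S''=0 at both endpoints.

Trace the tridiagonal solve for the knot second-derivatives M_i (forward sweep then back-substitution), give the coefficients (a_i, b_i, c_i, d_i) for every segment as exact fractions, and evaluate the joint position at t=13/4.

Δ: Δ0=-1, Δ1=1/3
row 1: diag=8, rhs=8; c'=3/8, d'=1
back: M1=1
M: M0=0, M1=1, M2=0
seg 0: a=5, c=M0/2=0, d=(M1−M0)/(6·1)=1/6, b=Δ0−h0·(2M0+M1)/6=-7/6
seg 1: a=4, c=M1/2=1/2, d=(M2−M1)/(6·3)=-1/18, b=Δ1−h1·(2M1+M2)/6=-2/3
t_q=13/4 → seg 1, τ=9/4; S=4+-2/3·τ+1/2·τ²+-1/18·τ³=563/128

  seg 0: a=5 b=-7/6 c=0 d=1/6
  seg 1: a=4 b=-2/3 c=1/2 d=-1/18
S(13/4) = 563/128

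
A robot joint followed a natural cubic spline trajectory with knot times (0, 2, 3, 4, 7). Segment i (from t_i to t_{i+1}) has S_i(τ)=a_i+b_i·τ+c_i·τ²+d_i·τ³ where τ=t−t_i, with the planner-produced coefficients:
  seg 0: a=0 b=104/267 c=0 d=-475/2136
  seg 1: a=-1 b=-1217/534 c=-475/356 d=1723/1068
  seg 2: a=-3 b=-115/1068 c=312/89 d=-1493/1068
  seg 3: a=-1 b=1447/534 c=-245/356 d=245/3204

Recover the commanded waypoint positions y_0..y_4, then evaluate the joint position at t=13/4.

y_0=0 y_1=-1 y_2=-3 y_3=-1 y_4=3
S(13/4) = -64471/22784

y_0 = S_0(0) = a_0 = 0
y_1 = S_1(0) = a_1 = -1
y_2 = S_2(0) = a_2 = -3
y_3 = S_3(0) = a_3 = -1
y_4 = S_3(3) = 3
t_q=13/4 is in segment 2 (τ=1/4); S_2(τ)=-64471/22784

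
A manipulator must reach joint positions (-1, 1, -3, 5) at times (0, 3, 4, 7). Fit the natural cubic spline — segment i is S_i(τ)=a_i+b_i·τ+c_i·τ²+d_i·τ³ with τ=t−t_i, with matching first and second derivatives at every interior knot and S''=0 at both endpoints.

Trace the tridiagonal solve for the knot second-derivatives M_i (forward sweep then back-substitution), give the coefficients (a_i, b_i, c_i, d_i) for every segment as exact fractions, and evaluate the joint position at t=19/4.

Δ: Δ0=2/3, Δ1=-4, Δ2=8/3
row 1: diag=8, rhs=-28; c'=1/8, d'=-7/2
row 2: denom=8−1·1/8=63/8; d'=(40−1·-7/2)/(63/8)=116/21
back: M2=116/21
back: M1=-7/2−1/8·116/21=-88/21
M: M0=0, M1=-88/21, M2=116/21, M3=0
seg 0: a=-1, c=M0/2=0, d=(M1−M0)/(6·3)=-44/189, b=Δ0−h0·(2M0+M1)/6=58/21
seg 1: a=1, c=M1/2=-44/21, d=(M2−M1)/(6·1)=34/21, b=Δ1−h1·(2M1+M2)/6=-74/21
seg 2: a=-3, c=M2/2=58/21, d=(M3−M2)/(6·3)=-58/189, b=Δ2−h2·(2M2+M3)/6=-20/7
t_q=19/4 → seg 2, τ=3/4; S=-3+-20/7·τ+58/21·τ²+-58/189·τ³=-119/32

  seg 0: a=-1 b=58/21 c=0 d=-44/189
  seg 1: a=1 b=-74/21 c=-44/21 d=34/21
  seg 2: a=-3 b=-20/7 c=58/21 d=-58/189
S(19/4) = -119/32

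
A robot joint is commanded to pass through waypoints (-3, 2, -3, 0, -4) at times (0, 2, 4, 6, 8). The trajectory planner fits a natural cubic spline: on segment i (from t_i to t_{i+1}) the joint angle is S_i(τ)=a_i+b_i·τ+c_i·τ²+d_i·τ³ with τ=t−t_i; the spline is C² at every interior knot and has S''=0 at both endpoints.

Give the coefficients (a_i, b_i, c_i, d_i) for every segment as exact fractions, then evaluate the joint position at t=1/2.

Δ: Δ0=5/2, Δ1=-5/2, Δ2=3/2, Δ3=-2
row 1: diag=8, rhs=-30; c'=1/4, d'=-15/4
row 2: denom=8−2·1/4=15/2; d'=(24−2·-15/4)/(15/2)=21/5
row 3: denom=8−2·4/15=112/15; d'=(-21−2·21/5)/(112/15)=-63/16
back: M3=-63/16
back: M2=21/5−4/15·-63/16=21/4
back: M1=-15/4−1/4·21/4=-81/16
M: M0=0, M1=-81/16, M2=21/4, M3=-63/16, M4=0
seg 0: a=-3, c=M0/2=0, d=(M1−M0)/(6·2)=-27/64, b=Δ0−h0·(2M0+M1)/6=67/16
seg 1: a=2, c=M1/2=-81/32, d=(M2−M1)/(6·2)=55/64, b=Δ1−h1·(2M1+M2)/6=-7/8
seg 2: a=-3, c=M2/2=21/8, d=(M3−M2)/(6·2)=-49/64, b=Δ2−h2·(2M2+M3)/6=-11/16
seg 3: a=0, c=M3/2=-63/32, d=(M4−M3)/(6·2)=21/64, b=Δ3−h3·(2M3+M4)/6=5/8
t_q=1/2 → seg 0, τ=1/2; S=-3+67/16·τ+0·τ²+-27/64·τ³=-491/512

  seg 0: a=-3 b=67/16 c=0 d=-27/64
  seg 1: a=2 b=-7/8 c=-81/32 d=55/64
  seg 2: a=-3 b=-11/16 c=21/8 d=-49/64
  seg 3: a=0 b=5/8 c=-63/32 d=21/64
S(1/2) = -491/512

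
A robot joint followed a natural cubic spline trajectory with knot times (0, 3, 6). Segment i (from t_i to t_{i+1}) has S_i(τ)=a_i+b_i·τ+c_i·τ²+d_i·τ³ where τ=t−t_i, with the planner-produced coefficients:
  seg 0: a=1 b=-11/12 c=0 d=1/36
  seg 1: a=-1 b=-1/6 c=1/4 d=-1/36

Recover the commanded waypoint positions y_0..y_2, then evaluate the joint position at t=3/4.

y_0 = S_0(0) = a_0 = 1
y_1 = S_1(0) = a_1 = -1
y_2 = S_1(3) = 0
t_q=3/4 is in segment 0 (τ=3/4); S_0(τ)=83/256

y_0=1 y_1=-1 y_2=0
S(3/4) = 83/256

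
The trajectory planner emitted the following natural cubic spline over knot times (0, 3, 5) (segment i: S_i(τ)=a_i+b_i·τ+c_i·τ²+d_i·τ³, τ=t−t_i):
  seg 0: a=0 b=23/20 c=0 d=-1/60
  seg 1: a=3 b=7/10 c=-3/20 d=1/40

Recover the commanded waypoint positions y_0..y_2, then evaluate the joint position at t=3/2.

y_0=0 y_1=3 y_2=4
S(3/2) = 267/160

y_0 = S_0(0) = a_0 = 0
y_1 = S_1(0) = a_1 = 3
y_2 = S_1(2) = 4
t_q=3/2 is in segment 0 (τ=3/2); S_0(τ)=267/160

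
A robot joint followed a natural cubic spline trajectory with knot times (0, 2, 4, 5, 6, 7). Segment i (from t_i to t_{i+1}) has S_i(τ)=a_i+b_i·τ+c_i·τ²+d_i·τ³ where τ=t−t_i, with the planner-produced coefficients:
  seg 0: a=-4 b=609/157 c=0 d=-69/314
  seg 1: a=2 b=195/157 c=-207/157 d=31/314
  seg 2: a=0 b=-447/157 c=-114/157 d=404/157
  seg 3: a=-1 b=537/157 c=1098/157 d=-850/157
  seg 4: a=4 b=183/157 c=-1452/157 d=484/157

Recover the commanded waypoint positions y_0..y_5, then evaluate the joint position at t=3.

y_0 = S_0(0) = a_0 = -4
y_1 = S_1(0) = a_1 = 2
y_2 = S_2(0) = a_2 = 0
y_3 = S_3(0) = a_3 = -1
y_4 = S_4(0) = a_4 = 4
y_5 = S_4(1) = -1
t_q=3 is in segment 1 (τ=1); S_1(τ)=635/314

y_0=-4 y_1=2 y_2=0 y_3=-1 y_4=4 y_5=-1
S(3) = 635/314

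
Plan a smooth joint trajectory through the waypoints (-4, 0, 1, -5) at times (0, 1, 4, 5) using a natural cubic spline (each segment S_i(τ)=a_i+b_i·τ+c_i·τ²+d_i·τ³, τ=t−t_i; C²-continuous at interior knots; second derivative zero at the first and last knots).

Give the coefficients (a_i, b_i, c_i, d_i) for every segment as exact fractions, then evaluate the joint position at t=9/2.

Δ: Δ0=4, Δ1=1/3, Δ2=-6
row 1: diag=8, rhs=-22; c'=3/8, d'=-11/4
row 2: denom=8−3·3/8=55/8; d'=(-38−3·-11/4)/(55/8)=-238/55
back: M2=-238/55
back: M1=-11/4−3/8·-238/55=-62/55
M: M0=0, M1=-62/55, M2=-238/55, M3=0
seg 0: a=-4, c=M0/2=0, d=(M1−M0)/(6·1)=-31/165, b=Δ0−h0·(2M0+M1)/6=691/165
seg 1: a=0, c=M1/2=-31/55, d=(M2−M1)/(6·3)=-8/45, b=Δ1−h1·(2M1+M2)/6=598/165
seg 2: a=1, c=M2/2=-119/55, d=(M3−M2)/(6·1)=119/165, b=Δ2−h2·(2M2+M3)/6=-752/165
t_q=9/2 → seg 2, τ=1/2; S=1+-752/165·τ+-119/55·τ²+119/165·τ³=-761/440

  seg 0: a=-4 b=691/165 c=0 d=-31/165
  seg 1: a=0 b=598/165 c=-31/55 d=-8/45
  seg 2: a=1 b=-752/165 c=-119/55 d=119/165
S(9/2) = -761/440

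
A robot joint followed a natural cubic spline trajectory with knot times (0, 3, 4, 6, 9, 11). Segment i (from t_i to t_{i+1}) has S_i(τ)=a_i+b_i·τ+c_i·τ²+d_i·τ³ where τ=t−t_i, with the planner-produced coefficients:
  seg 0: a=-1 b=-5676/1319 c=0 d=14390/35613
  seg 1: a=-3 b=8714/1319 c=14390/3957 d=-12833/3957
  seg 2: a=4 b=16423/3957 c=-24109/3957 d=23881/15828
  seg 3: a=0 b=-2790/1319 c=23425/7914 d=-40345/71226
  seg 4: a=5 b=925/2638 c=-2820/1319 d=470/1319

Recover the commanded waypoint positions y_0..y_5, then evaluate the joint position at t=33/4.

y_0 = S_0(0) = a_0 = -1
y_1 = S_1(0) = a_1 = -3
y_2 = S_2(0) = a_2 = 4
y_3 = S_3(0) = a_3 = 0
y_4 = S_4(0) = a_4 = 5
y_5 = S_4(2) = 0
t_q=33/4 is in segment 3 (τ=9/4); S_3(τ)=637065/168832

y_0=-1 y_1=-3 y_2=4 y_3=0 y_4=5 y_5=0
S(33/4) = 637065/168832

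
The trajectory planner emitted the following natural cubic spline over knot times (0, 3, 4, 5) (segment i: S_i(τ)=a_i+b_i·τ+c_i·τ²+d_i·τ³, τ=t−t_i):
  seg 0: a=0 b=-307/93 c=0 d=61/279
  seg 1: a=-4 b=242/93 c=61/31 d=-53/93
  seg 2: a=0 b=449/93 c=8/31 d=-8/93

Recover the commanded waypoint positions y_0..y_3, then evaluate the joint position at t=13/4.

y_0=0 y_1=-4 y_2=0 y_3=5
S(13/4) = -6419/1984

y_0 = S_0(0) = a_0 = 0
y_1 = S_1(0) = a_1 = -4
y_2 = S_2(0) = a_2 = 0
y_3 = S_2(1) = 5
t_q=13/4 is in segment 1 (τ=1/4); S_1(τ)=-6419/1984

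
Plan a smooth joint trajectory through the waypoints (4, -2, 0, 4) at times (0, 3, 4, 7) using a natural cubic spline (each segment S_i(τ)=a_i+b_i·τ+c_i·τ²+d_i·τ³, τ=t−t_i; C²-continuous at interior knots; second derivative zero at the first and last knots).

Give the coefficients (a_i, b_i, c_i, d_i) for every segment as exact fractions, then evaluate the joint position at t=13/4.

Δ: Δ0=-2, Δ1=2, Δ2=4/3
row 1: diag=8, rhs=24; c'=1/8, d'=3
row 2: denom=8−1·1/8=63/8; d'=(-4−1·3)/(63/8)=-8/9
back: M2=-8/9
back: M1=3−1/8·-8/9=28/9
M: M0=0, M1=28/9, M2=-8/9, M3=0
seg 0: a=4, c=M0/2=0, d=(M1−M0)/(6·3)=14/81, b=Δ0−h0·(2M0+M1)/6=-32/9
seg 1: a=-2, c=M1/2=14/9, d=(M2−M1)/(6·1)=-2/3, b=Δ1−h1·(2M1+M2)/6=10/9
seg 2: a=0, c=M2/2=-4/9, d=(M3−M2)/(6·3)=4/81, b=Δ2−h2·(2M2+M3)/6=20/9
t_q=13/4 → seg 1, τ=1/4; S=-2+10/9·τ+14/9·τ²+-2/3·τ³=-157/96

  seg 0: a=4 b=-32/9 c=0 d=14/81
  seg 1: a=-2 b=10/9 c=14/9 d=-2/3
  seg 2: a=0 b=20/9 c=-4/9 d=4/81
S(13/4) = -157/96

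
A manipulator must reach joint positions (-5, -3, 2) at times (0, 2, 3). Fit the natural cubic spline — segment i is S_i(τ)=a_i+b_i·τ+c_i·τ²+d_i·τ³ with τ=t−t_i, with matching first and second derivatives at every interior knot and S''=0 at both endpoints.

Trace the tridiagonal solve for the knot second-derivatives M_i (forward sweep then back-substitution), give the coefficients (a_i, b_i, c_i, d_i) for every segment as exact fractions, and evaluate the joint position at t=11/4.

  seg 0: a=-5 b=-1/3 c=0 d=1/3
  seg 1: a=-3 b=11/3 c=2 d=-2/3
S(11/4) = 19/32

Δ: Δ0=1, Δ1=5
row 1: diag=6, rhs=24; c'=1/6, d'=4
back: M1=4
M: M0=0, M1=4, M2=0
seg 0: a=-5, c=M0/2=0, d=(M1−M0)/(6·2)=1/3, b=Δ0−h0·(2M0+M1)/6=-1/3
seg 1: a=-3, c=M1/2=2, d=(M2−M1)/(6·1)=-2/3, b=Δ1−h1·(2M1+M2)/6=11/3
t_q=11/4 → seg 1, τ=3/4; S=-3+11/3·τ+2·τ²+-2/3·τ³=19/32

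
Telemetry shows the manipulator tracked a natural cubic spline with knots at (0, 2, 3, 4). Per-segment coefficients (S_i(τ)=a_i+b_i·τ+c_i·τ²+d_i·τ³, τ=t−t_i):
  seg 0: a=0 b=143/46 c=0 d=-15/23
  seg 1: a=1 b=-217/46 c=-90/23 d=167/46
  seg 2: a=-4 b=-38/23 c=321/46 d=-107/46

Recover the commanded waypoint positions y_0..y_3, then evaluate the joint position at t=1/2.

y_0=0 y_1=1 y_2=-4 y_3=-1
S(1/2) = 271/184

y_0 = S_0(0) = a_0 = 0
y_1 = S_1(0) = a_1 = 1
y_2 = S_2(0) = a_2 = -4
y_3 = S_2(1) = -1
t_q=1/2 is in segment 0 (τ=1/2); S_0(τ)=271/184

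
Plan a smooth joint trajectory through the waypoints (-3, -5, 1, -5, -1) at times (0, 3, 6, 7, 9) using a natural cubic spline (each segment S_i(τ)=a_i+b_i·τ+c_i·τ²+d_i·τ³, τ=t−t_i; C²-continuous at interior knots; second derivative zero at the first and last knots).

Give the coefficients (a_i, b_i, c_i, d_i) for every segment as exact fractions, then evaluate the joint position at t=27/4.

  seg 0: a=-3 b=-122/51 c=0 d=88/459
  seg 1: a=-5 b=142/51 c=88/51 d=-304/459
  seg 2: a=1 b=-242/51 c=-72/17 d=152/51
  seg 3: a=-5 b=-218/51 c=80/17 d=-40/51
S(27/4) = -501/136

Δ: Δ0=-2/3, Δ1=2, Δ2=-6, Δ3=2
row 1: diag=12, rhs=16; c'=1/4, d'=4/3
row 2: denom=8−3·1/4=29/4; d'=(-48−3·4/3)/(29/4)=-208/29
row 3: denom=6−1·4/29=170/29; d'=(48−1·-208/29)/(170/29)=160/17
back: M3=160/17
back: M2=-208/29−4/29·160/17=-144/17
back: M1=4/3−1/4·-144/17=176/51
M: M0=0, M1=176/51, M2=-144/17, M3=160/17, M4=0
seg 0: a=-3, c=M0/2=0, d=(M1−M0)/(6·3)=88/459, b=Δ0−h0·(2M0+M1)/6=-122/51
seg 1: a=-5, c=M1/2=88/51, d=(M2−M1)/(6·3)=-304/459, b=Δ1−h1·(2M1+M2)/6=142/51
seg 2: a=1, c=M2/2=-72/17, d=(M3−M2)/(6·1)=152/51, b=Δ2−h2·(2M2+M3)/6=-242/51
seg 3: a=-5, c=M3/2=80/17, d=(M4−M3)/(6·2)=-40/51, b=Δ3−h3·(2M3+M4)/6=-218/51
t_q=27/4 → seg 2, τ=3/4; S=1+-242/51·τ+-72/17·τ²+152/51·τ³=-501/136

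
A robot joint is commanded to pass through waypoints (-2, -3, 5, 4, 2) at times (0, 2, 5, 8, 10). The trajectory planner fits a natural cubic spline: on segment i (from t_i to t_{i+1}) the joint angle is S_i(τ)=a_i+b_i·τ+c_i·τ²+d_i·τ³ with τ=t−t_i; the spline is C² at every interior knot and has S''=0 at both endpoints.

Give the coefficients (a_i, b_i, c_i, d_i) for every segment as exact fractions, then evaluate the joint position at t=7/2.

Δ: Δ0=-1/2, Δ1=8/3, Δ2=-1/3, Δ3=-1
row 1: diag=10, rhs=19; c'=3/10, d'=19/10
row 2: denom=12−3·3/10=111/10; d'=(-18−3·19/10)/(111/10)=-79/37
row 3: denom=10−3·10/37=340/37; d'=(-4−3·-79/37)/(340/37)=89/340
back: M3=89/340
back: M2=-79/37−10/37·89/340=-75/34
back: M1=19/10−3/10·-75/34=871/340
M: M0=0, M1=871/340, M2=-75/34, M3=89/340, M4=0
seg 0: a=-2, c=M0/2=0, d=(M1−M0)/(6·2)=871/4080, b=Δ0−h0·(2M0+M1)/6=-1381/1020
seg 1: a=-3, c=M1/2=871/680, d=(M2−M1)/(6·3)=-1621/6120, b=Δ1−h1·(2M1+M2)/6=308/255
seg 2: a=5, c=M2/2=-75/68, d=(M3−M2)/(6·3)=839/6120, b=Δ2−h2·(2M2+M3)/6=209/120
seg 3: a=4, c=M3/2=89/680, d=(M4−M3)/(6·2)=-89/4080, b=Δ3−h3·(2M3+M4)/6=-599/510
t_q=7/2 → seg 1, τ=3/2; S=-3+308/255·τ+871/680·τ²+-1621/6120·τ³=4351/5440

  seg 0: a=-2 b=-1381/1020 c=0 d=871/4080
  seg 1: a=-3 b=308/255 c=871/680 d=-1621/6120
  seg 2: a=5 b=209/120 c=-75/68 d=839/6120
  seg 3: a=4 b=-599/510 c=89/680 d=-89/4080
S(7/2) = 4351/5440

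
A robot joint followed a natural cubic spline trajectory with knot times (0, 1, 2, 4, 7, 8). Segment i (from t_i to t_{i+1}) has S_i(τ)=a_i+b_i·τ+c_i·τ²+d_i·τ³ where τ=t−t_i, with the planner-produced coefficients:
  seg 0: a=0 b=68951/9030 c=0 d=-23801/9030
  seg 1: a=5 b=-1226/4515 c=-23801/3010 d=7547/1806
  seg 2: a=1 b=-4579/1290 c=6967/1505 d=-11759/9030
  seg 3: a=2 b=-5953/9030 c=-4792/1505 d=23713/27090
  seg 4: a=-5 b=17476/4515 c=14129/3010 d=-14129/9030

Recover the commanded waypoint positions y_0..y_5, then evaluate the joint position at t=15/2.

y_0=0 y_1=5 y_2=1 y_3=2 y_4=-5 y_5=2
S(15/2) = -50249/24080

y_0 = S_0(0) = a_0 = 0
y_1 = S_1(0) = a_1 = 5
y_2 = S_2(0) = a_2 = 1
y_3 = S_3(0) = a_3 = 2
y_4 = S_4(0) = a_4 = -5
y_5 = S_4(1) = 2
t_q=15/2 is in segment 4 (τ=1/2); S_4(τ)=-50249/24080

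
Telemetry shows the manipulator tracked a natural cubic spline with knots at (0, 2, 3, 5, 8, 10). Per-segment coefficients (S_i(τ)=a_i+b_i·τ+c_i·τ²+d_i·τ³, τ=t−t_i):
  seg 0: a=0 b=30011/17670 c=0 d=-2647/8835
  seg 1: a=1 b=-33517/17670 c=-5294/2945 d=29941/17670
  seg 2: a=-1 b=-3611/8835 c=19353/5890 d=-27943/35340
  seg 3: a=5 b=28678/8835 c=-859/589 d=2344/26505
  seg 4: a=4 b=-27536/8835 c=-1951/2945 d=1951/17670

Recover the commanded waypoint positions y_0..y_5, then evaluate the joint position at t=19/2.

y_0=0 y_1=1 y_2=-1 y_3=5 y_4=4 y_5=-4
S(19/2) = -16897/9424

y_0 = S_0(0) = a_0 = 0
y_1 = S_1(0) = a_1 = 1
y_2 = S_2(0) = a_2 = -1
y_3 = S_3(0) = a_3 = 5
y_4 = S_4(0) = a_4 = 4
y_5 = S_4(2) = -4
t_q=19/2 is in segment 4 (τ=3/2); S_4(τ)=-16897/9424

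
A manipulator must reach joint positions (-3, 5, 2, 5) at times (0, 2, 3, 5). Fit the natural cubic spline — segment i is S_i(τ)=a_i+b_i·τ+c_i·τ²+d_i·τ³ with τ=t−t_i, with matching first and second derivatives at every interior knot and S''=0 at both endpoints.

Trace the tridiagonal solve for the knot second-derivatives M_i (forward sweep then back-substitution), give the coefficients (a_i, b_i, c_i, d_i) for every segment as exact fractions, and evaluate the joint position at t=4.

  seg 0: a=-3 b=233/35 c=0 d=-93/140
  seg 1: a=5 b=-46/35 c=-279/70 d=23/10
  seg 2: a=2 b=-167/70 c=102/35 d=-17/35
S(4) = 143/70

Δ: Δ0=4, Δ1=-3, Δ2=3/2
row 1: diag=6, rhs=-42; c'=1/6, d'=-7
row 2: denom=6−1·1/6=35/6; d'=(27−1·-7)/(35/6)=204/35
back: M2=204/35
back: M1=-7−1/6·204/35=-279/35
M: M0=0, M1=-279/35, M2=204/35, M3=0
seg 0: a=-3, c=M0/2=0, d=(M1−M0)/(6·2)=-93/140, b=Δ0−h0·(2M0+M1)/6=233/35
seg 1: a=5, c=M1/2=-279/70, d=(M2−M1)/(6·1)=23/10, b=Δ1−h1·(2M1+M2)/6=-46/35
seg 2: a=2, c=M2/2=102/35, d=(M3−M2)/(6·2)=-17/35, b=Δ2−h2·(2M2+M3)/6=-167/70
t_q=4 → seg 2, τ=1; S=2+-167/70·τ+102/35·τ²+-17/35·τ³=143/70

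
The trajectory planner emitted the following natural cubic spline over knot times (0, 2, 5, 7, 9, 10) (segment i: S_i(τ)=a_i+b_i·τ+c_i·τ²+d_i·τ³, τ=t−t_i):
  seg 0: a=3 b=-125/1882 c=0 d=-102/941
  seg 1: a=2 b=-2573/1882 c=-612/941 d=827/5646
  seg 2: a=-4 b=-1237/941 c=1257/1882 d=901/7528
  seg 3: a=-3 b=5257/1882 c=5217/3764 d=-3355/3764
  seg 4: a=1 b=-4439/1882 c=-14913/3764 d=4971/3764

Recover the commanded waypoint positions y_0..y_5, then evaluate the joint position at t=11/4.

y_0=3 y_1=2 y_2=-4 y_3=-3 y_4=1 y_5=-4
S(11/4) = 80771/120448

y_0 = S_0(0) = a_0 = 3
y_1 = S_1(0) = a_1 = 2
y_2 = S_2(0) = a_2 = -4
y_3 = S_3(0) = a_3 = -3
y_4 = S_4(0) = a_4 = 1
y_5 = S_4(1) = -4
t_q=11/4 is in segment 1 (τ=3/4); S_1(τ)=80771/120448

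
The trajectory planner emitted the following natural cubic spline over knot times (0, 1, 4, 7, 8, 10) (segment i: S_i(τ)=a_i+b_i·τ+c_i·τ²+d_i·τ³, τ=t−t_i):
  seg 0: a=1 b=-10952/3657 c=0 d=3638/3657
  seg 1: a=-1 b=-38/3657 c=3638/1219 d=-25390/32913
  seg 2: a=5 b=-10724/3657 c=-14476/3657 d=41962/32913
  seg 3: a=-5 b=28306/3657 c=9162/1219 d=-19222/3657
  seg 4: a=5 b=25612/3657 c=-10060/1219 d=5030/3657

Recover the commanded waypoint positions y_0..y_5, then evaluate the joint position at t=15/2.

y_0 = S_0(0) = a_0 = 1
y_1 = S_1(0) = a_1 = -1
y_2 = S_2(0) = a_2 = 5
y_3 = S_3(0) = a_3 = -5
y_4 = S_4(0) = a_4 = 5
y_5 = S_4(2) = -3
t_q=15/2 is in segment 3 (τ=1/2); S_3(τ)=449/4876

y_0=1 y_1=-1 y_2=5 y_3=-5 y_4=5 y_5=-3
S(15/2) = 449/4876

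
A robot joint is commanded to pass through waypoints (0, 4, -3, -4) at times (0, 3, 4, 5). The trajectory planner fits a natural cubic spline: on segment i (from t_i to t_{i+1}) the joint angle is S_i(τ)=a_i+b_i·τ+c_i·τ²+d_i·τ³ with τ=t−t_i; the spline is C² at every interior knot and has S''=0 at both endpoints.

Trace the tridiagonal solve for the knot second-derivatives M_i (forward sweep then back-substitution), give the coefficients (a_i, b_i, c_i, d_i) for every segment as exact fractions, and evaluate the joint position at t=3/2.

Δ: Δ0=4/3, Δ1=-7, Δ2=-1
row 1: diag=8, rhs=-50; c'=1/8, d'=-25/4
row 2: denom=4−1·1/8=31/8; d'=(36−1·-25/4)/(31/8)=338/31
back: M2=338/31
back: M1=-25/4−1/8·338/31=-236/31
M: M0=0, M1=-236/31, M2=338/31, M3=0
seg 0: a=0, c=M0/2=0, d=(M1−M0)/(6·3)=-118/279, b=Δ0−h0·(2M0+M1)/6=478/93
seg 1: a=4, c=M1/2=-118/31, d=(M2−M1)/(6·1)=287/93, b=Δ1−h1·(2M1+M2)/6=-584/93
seg 2: a=-3, c=M2/2=169/31, d=(M3−M2)/(6·1)=-169/93, b=Δ2−h2·(2M2+M3)/6=-431/93
t_q=3/2 → seg 0, τ=3/2; S=0+478/93·τ+0·τ²+-118/279·τ³=779/124

  seg 0: a=0 b=478/93 c=0 d=-118/279
  seg 1: a=4 b=-584/93 c=-118/31 d=287/93
  seg 2: a=-3 b=-431/93 c=169/31 d=-169/93
S(3/2) = 779/124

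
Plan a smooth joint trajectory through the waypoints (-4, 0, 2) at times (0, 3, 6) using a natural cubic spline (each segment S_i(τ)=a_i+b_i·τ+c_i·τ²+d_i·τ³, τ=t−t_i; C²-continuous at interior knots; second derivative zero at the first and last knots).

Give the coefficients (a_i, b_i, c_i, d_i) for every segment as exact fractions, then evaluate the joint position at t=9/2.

  seg 0: a=-4 b=3/2 c=0 d=-1/54
  seg 1: a=0 b=1 c=-1/6 d=1/54
S(9/2) = 19/16

Δ: Δ0=4/3, Δ1=2/3
row 1: diag=12, rhs=-4; c'=1/4, d'=-1/3
back: M1=-1/3
M: M0=0, M1=-1/3, M2=0
seg 0: a=-4, c=M0/2=0, d=(M1−M0)/(6·3)=-1/54, b=Δ0−h0·(2M0+M1)/6=3/2
seg 1: a=0, c=M1/2=-1/6, d=(M2−M1)/(6·3)=1/54, b=Δ1−h1·(2M1+M2)/6=1
t_q=9/2 → seg 1, τ=3/2; S=0+1·τ+-1/6·τ²+1/54·τ³=19/16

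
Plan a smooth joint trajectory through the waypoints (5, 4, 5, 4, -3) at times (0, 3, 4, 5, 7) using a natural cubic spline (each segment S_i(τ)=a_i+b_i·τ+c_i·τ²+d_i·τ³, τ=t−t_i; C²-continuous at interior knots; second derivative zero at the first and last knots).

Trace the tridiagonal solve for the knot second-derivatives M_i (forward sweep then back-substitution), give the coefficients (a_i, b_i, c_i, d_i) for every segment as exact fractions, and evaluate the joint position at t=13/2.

Δ: Δ0=-1/3, Δ1=1, Δ2=-1, Δ3=-7/2
row 1: diag=8, rhs=8; c'=1/8, d'=1
row 2: denom=4−1·1/8=31/8; d'=(-12−1·1)/(31/8)=-104/31
row 3: denom=6−1·8/31=178/31; d'=(-15−1·-104/31)/(178/31)=-361/178
back: M3=-361/178
back: M2=-104/31−8/31·-361/178=-252/89
back: M1=1−1/8·-252/89=241/178
M: M0=0, M1=241/178, M2=-252/89, M3=-361/178, M4=0
seg 0: a=5, c=M0/2=0, d=(M1−M0)/(6·3)=241/3204, b=Δ0−h0·(2M0+M1)/6=-1079/1068
seg 1: a=4, c=M1/2=241/356, d=(M2−M1)/(6·1)=-745/1068, b=Δ1−h1·(2M1+M2)/6=545/534
seg 2: a=5, c=M2/2=-126/89, d=(M3−M2)/(6·1)=143/1068, b=Δ2−h2·(2M2+M3)/6=301/1068
seg 3: a=4, c=M3/2=-361/356, d=(M4−M3)/(6·2)=361/2136, b=Δ3−h3·(2M3+M4)/6=-1147/534
t_q=13/2 → seg 3, τ=3/2; S=4+-1147/534·τ+-361/356·τ²+361/2136·τ³=-5315/5696

  seg 0: a=5 b=-1079/1068 c=0 d=241/3204
  seg 1: a=4 b=545/534 c=241/356 d=-745/1068
  seg 2: a=5 b=301/1068 c=-126/89 d=143/1068
  seg 3: a=4 b=-1147/534 c=-361/356 d=361/2136
S(13/2) = -5315/5696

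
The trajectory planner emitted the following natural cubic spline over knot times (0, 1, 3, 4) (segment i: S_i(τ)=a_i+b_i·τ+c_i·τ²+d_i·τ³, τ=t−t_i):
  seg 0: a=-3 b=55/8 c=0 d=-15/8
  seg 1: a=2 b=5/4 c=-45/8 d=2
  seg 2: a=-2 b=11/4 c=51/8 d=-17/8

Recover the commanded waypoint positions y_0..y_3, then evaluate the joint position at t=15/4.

y_0 = S_0(0) = a_0 = -3
y_1 = S_1(0) = a_1 = 2
y_2 = S_2(0) = a_2 = -2
y_3 = S_2(1) = 5
t_q=15/4 is in segment 2 (τ=3/4); S_2(τ)=1409/512

y_0=-3 y_1=2 y_2=-2 y_3=5
S(15/4) = 1409/512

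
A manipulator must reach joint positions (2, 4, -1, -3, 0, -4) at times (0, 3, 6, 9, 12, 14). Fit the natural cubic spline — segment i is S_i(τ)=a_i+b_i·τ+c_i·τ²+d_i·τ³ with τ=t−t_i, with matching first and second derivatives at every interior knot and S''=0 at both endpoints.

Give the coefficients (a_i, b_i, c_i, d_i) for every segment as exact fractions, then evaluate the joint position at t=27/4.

Δ: Δ0=2/3, Δ1=-5/3, Δ2=-2/3, Δ3=1, Δ4=-2
row 1: diag=12, rhs=-14; c'=1/4, d'=-7/6
row 2: denom=12−3·1/4=45/4; d'=(6−3·-7/6)/(45/4)=38/45
row 3: denom=12−3·4/15=56/5; d'=(10−3·38/45)/(56/5)=2/3
row 4: denom=10−3·15/56=515/56; d'=(-18−3·2/3)/(515/56)=-224/103
back: M4=-224/103
back: M3=2/3−15/56·-224/103=386/309
back: M2=38/45−4/15·386/309=158/309
back: M1=-7/6−1/4·158/309=-400/309
M: M0=0, M1=-400/309, M2=158/309, M3=386/309, M4=-224/103, M5=0
seg 0: a=2, c=M0/2=0, d=(M1−M0)/(6·3)=-200/2781, b=Δ0−h0·(2M0+M1)/6=406/309
seg 1: a=4, c=M1/2=-200/309, d=(M2−M1)/(6·3)=31/309, b=Δ1−h1·(2M1+M2)/6=-194/309
seg 2: a=-1, c=M2/2=79/309, d=(M3−M2)/(6·3)=38/927, b=Δ2−h2·(2M2+M3)/6=-557/309
seg 3: a=-3, c=M3/2=193/309, d=(M4−M3)/(6·3)=-529/2781, b=Δ3−h3·(2M3+M4)/6=259/309
seg 4: a=0, c=M4/2=-112/103, d=(M5−M4)/(6·2)=56/309, b=Δ4−h4·(2M4+M5)/6=-170/309
t_q=27/4 → seg 2, τ=3/4; S=-1+-557/309·τ+79/309·τ²+38/927·τ³=-7221/3296

  seg 0: a=2 b=406/309 c=0 d=-200/2781
  seg 1: a=4 b=-194/309 c=-200/309 d=31/309
  seg 2: a=-1 b=-557/309 c=79/309 d=38/927
  seg 3: a=-3 b=259/309 c=193/309 d=-529/2781
  seg 4: a=0 b=-170/309 c=-112/103 d=56/309
S(27/4) = -7221/3296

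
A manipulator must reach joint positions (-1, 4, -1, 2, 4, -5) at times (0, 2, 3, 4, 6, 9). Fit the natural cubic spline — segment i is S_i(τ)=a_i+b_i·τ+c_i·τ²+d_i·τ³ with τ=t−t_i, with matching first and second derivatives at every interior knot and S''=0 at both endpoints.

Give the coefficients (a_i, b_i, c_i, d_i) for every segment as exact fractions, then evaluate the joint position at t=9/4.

  seg 0: a=-1 b=1800/307 c=0 d=-2065/2456
  seg 1: a=4 b=-2595/614 c=-6195/1228 d=5245/1228
  seg 2: a=-1 b=-1845/1228 c=2385/307 d=-4011/1228
  seg 3: a=2 b=2601/614 c=-2493/1228 d=253/1228
  seg 4: a=4 b=-867/614 c=-975/1228 d=325/3684
S(9/4) = 211793/78592

Δ: Δ0=5/2, Δ1=-5, Δ2=3, Δ3=1, Δ4=-3
row 1: diag=6, rhs=-45; c'=1/6, d'=-15/2
row 2: denom=4−1·1/6=23/6; d'=(48−1·-15/2)/(23/6)=333/23
row 3: denom=6−1·6/23=132/23; d'=(-12−1·333/23)/(132/23)=-203/44
row 4: denom=10−2·23/66=307/33; d'=(-24−2·-203/44)/(307/33)=-975/614
back: M4=-975/614
back: M3=-203/44−23/66·-975/614=-2493/614
back: M2=333/23−6/23·-2493/614=4770/307
back: M1=-15/2−1/6·4770/307=-6195/614
M: M0=0, M1=-6195/614, M2=4770/307, M3=-2493/614, M4=-975/614, M5=0
seg 0: a=-1, c=M0/2=0, d=(M1−M0)/(6·2)=-2065/2456, b=Δ0−h0·(2M0+M1)/6=1800/307
seg 1: a=4, c=M1/2=-6195/1228, d=(M2−M1)/(6·1)=5245/1228, b=Δ1−h1·(2M1+M2)/6=-2595/614
seg 2: a=-1, c=M2/2=2385/307, d=(M3−M2)/(6·1)=-4011/1228, b=Δ2−h2·(2M2+M3)/6=-1845/1228
seg 3: a=2, c=M3/2=-2493/1228, d=(M4−M3)/(6·2)=253/1228, b=Δ3−h3·(2M3+M4)/6=2601/614
seg 4: a=4, c=M4/2=-975/1228, d=(M5−M4)/(6·3)=325/3684, b=Δ4−h4·(2M4+M5)/6=-867/614
t_q=9/4 → seg 1, τ=1/4; S=4+-2595/614·τ+-6195/1228·τ²+5245/1228·τ³=211793/78592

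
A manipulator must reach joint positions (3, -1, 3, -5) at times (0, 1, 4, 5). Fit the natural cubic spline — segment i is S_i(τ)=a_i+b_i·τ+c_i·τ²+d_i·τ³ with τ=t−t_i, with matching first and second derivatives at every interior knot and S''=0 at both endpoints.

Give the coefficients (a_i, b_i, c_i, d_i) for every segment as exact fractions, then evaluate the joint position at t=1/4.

  seg 0: a=3 b=-872/165 c=0 d=212/165
  seg 1: a=-1 b=-236/165 c=212/55 d=-44/45
  seg 2: a=3 b=-776/165 c=-272/55 d=272/165
S(1/4) = 299/176

Δ: Δ0=-4, Δ1=4/3, Δ2=-8
row 1: diag=8, rhs=32; c'=3/8, d'=4
row 2: denom=8−3·3/8=55/8; d'=(-56−3·4)/(55/8)=-544/55
back: M2=-544/55
back: M1=4−3/8·-544/55=424/55
M: M0=0, M1=424/55, M2=-544/55, M3=0
seg 0: a=3, c=M0/2=0, d=(M1−M0)/(6·1)=212/165, b=Δ0−h0·(2M0+M1)/6=-872/165
seg 1: a=-1, c=M1/2=212/55, d=(M2−M1)/(6·3)=-44/45, b=Δ1−h1·(2M1+M2)/6=-236/165
seg 2: a=3, c=M2/2=-272/55, d=(M3−M2)/(6·1)=272/165, b=Δ2−h2·(2M2+M3)/6=-776/165
t_q=1/4 → seg 0, τ=1/4; S=3+-872/165·τ+0·τ²+212/165·τ³=299/176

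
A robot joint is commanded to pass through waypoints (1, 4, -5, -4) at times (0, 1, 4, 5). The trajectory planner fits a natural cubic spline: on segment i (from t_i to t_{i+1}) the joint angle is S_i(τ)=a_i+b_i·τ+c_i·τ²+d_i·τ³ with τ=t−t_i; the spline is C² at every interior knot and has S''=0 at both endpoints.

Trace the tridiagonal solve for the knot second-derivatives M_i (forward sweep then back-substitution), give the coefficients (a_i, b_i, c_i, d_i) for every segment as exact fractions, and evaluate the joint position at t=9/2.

Δ: Δ0=3, Δ1=-3, Δ2=1
row 1: diag=8, rhs=-36; c'=3/8, d'=-9/2
row 2: denom=8−3·3/8=55/8; d'=(24−3·-9/2)/(55/8)=60/11
back: M2=60/11
back: M1=-9/2−3/8·60/11=-72/11
M: M0=0, M1=-72/11, M2=60/11, M3=0
seg 0: a=1, c=M0/2=0, d=(M1−M0)/(6·1)=-12/11, b=Δ0−h0·(2M0+M1)/6=45/11
seg 1: a=4, c=M1/2=-36/11, d=(M2−M1)/(6·3)=2/3, b=Δ1−h1·(2M1+M2)/6=9/11
seg 2: a=-5, c=M2/2=30/11, d=(M3−M2)/(6·1)=-10/11, b=Δ2−h2·(2M2+M3)/6=-9/11
t_q=9/2 → seg 2, τ=1/2; S=-5+-9/11·τ+30/11·τ²+-10/11·τ³=-213/44

  seg 0: a=1 b=45/11 c=0 d=-12/11
  seg 1: a=4 b=9/11 c=-36/11 d=2/3
  seg 2: a=-5 b=-9/11 c=30/11 d=-10/11
S(9/2) = -213/44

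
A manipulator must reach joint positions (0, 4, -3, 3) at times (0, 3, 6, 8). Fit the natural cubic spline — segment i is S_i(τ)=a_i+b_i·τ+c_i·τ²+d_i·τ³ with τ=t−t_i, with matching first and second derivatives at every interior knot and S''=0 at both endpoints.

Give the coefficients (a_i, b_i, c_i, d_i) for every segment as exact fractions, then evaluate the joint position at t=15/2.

  seg 0: a=0 b=102/37 c=0 d=-158/999
  seg 1: a=4 b=-56/37 c=-158/111 d=383/999
  seg 2: a=-3 b=11/37 c=75/37 d=-25/74
S(15/2) = 513/592

Δ: Δ0=4/3, Δ1=-7/3, Δ2=3
row 1: diag=12, rhs=-22; c'=1/4, d'=-11/6
row 2: denom=10−3·1/4=37/4; d'=(32−3·-11/6)/(37/4)=150/37
back: M2=150/37
back: M1=-11/6−1/4·150/37=-316/111
M: M0=0, M1=-316/111, M2=150/37, M3=0
seg 0: a=0, c=M0/2=0, d=(M1−M0)/(6·3)=-158/999, b=Δ0−h0·(2M0+M1)/6=102/37
seg 1: a=4, c=M1/2=-158/111, d=(M2−M1)/(6·3)=383/999, b=Δ1−h1·(2M1+M2)/6=-56/37
seg 2: a=-3, c=M2/2=75/37, d=(M3−M2)/(6·2)=-25/74, b=Δ2−h2·(2M2+M3)/6=11/37
t_q=15/2 → seg 2, τ=3/2; S=-3+11/37·τ+75/37·τ²+-25/74·τ³=513/592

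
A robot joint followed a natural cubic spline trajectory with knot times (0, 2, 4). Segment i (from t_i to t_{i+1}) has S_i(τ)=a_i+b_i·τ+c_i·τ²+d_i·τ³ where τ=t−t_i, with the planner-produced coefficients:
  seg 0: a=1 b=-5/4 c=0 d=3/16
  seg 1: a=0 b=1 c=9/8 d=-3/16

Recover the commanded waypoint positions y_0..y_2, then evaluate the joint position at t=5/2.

y_0 = S_0(0) = a_0 = 1
y_1 = S_1(0) = a_1 = 0
y_2 = S_1(2) = 5
t_q=5/2 is in segment 1 (τ=1/2); S_1(τ)=97/128

y_0=1 y_1=0 y_2=5
S(5/2) = 97/128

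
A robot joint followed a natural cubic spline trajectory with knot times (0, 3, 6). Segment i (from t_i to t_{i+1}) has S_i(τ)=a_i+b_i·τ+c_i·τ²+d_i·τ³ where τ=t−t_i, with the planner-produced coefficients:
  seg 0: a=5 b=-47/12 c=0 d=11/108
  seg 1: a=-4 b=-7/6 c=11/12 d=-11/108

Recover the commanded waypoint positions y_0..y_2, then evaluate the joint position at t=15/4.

y_0=5 y_1=-4 y_2=-2
S(15/4) = -1127/256

y_0 = S_0(0) = a_0 = 5
y_1 = S_1(0) = a_1 = -4
y_2 = S_1(3) = -2
t_q=15/4 is in segment 1 (τ=3/4); S_1(τ)=-1127/256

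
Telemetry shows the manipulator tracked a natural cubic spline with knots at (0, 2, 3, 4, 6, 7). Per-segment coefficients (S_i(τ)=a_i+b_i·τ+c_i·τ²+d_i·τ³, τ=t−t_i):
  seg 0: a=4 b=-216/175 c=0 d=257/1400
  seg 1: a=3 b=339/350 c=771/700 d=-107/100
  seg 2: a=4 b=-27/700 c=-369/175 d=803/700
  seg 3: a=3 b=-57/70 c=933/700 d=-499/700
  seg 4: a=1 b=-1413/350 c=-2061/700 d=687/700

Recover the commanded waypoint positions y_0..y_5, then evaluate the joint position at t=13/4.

y_0=4 y_1=3 y_2=4 y_3=3 y_4=1 y_5=-5
S(13/4) = 173667/44800

y_0 = S_0(0) = a_0 = 4
y_1 = S_1(0) = a_1 = 3
y_2 = S_2(0) = a_2 = 4
y_3 = S_3(0) = a_3 = 3
y_4 = S_4(0) = a_4 = 1
y_5 = S_4(1) = -5
t_q=13/4 is in segment 2 (τ=1/4); S_2(τ)=173667/44800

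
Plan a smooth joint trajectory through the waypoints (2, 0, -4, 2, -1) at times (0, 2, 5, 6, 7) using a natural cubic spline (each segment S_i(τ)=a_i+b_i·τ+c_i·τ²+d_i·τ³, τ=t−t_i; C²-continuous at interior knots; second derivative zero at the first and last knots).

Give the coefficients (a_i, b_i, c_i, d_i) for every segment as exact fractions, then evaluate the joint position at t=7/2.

  seg 0: a=2 b=-35/411 c=0 d=-94/411
  seg 1: a=0 b=-1163/411 c=-188/137 d=769/1233
  seg 2: a=-4 b=2374/411 c=581/137 d=-1651/411
  seg 3: a=2 b=907/411 c=-1070/137 d=1070/411
S(7/2) = -5729/1096

Δ: Δ0=-1, Δ1=-4/3, Δ2=6, Δ3=-3
row 1: diag=10, rhs=-2; c'=3/10, d'=-1/5
row 2: denom=8−3·3/10=71/10; d'=(44−3·-1/5)/(71/10)=446/71
row 3: denom=4−1·10/71=274/71; d'=(-54−1·446/71)/(274/71)=-2140/137
back: M3=-2140/137
back: M2=446/71−10/71·-2140/137=1162/137
back: M1=-1/5−3/10·1162/137=-376/137
M: M0=0, M1=-376/137, M2=1162/137, M3=-2140/137, M4=0
seg 0: a=2, c=M0/2=0, d=(M1−M0)/(6·2)=-94/411, b=Δ0−h0·(2M0+M1)/6=-35/411
seg 1: a=0, c=M1/2=-188/137, d=(M2−M1)/(6·3)=769/1233, b=Δ1−h1·(2M1+M2)/6=-1163/411
seg 2: a=-4, c=M2/2=581/137, d=(M3−M2)/(6·1)=-1651/411, b=Δ2−h2·(2M2+M3)/6=2374/411
seg 3: a=2, c=M3/2=-1070/137, d=(M4−M3)/(6·1)=1070/411, b=Δ3−h3·(2M3+M4)/6=907/411
t_q=7/2 → seg 1, τ=3/2; S=0+-1163/411·τ+-188/137·τ²+769/1233·τ³=-5729/1096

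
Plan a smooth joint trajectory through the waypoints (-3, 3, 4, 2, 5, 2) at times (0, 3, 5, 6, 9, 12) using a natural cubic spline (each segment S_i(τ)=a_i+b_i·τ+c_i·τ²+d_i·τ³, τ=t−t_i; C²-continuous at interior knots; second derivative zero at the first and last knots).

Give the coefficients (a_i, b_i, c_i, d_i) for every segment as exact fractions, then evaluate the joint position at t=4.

Δ: Δ0=2, Δ1=1/2, Δ2=-2, Δ3=1, Δ4=-1
row 1: diag=10, rhs=-9; c'=1/5, d'=-9/10
row 2: denom=6−2·1/5=28/5; d'=(-15−2·-9/10)/(28/5)=-33/14
row 3: denom=8−1·5/28=219/28; d'=(18−1·-33/14)/(219/28)=190/73
row 4: denom=12−3·28/73=792/73; d'=(-12−3·190/73)/(792/73)=-241/132
back: M4=-241/132
back: M3=190/73−28/73·-241/132=109/33
back: M2=-33/14−5/28·109/33=-389/132
back: M1=-9/10−1/5·-389/132=-41/132
M: M0=0, M1=-41/132, M2=-389/132, M3=109/33, M4=-241/132, M5=0
seg 0: a=-3, c=M0/2=0, d=(M1−M0)/(6·3)=-41/2376, b=Δ0−h0·(2M0+M1)/6=569/264
seg 1: a=3, c=M1/2=-41/264, d=(M2−M1)/(6·2)=-29/132, b=Δ1−h1·(2M1+M2)/6=223/132
seg 2: a=4, c=M2/2=-389/264, d=(M3−M2)/(6·1)=25/24, b=Δ2−h2·(2M2+M3)/6=-69/44
seg 3: a=2, c=M3/2=109/66, d=(M4−M3)/(6·3)=-677/2376, b=Δ3−h3·(2M3+M4)/6=-367/264
seg 4: a=5, c=M4/2=-241/264, d=(M5−M4)/(6·3)=241/2376, b=Δ4−h4·(2M4+M5)/6=109/132
t_q=4 → seg 1, τ=1; S=3+223/132·τ+-41/264·τ²+-29/132·τ³=1139/264

  seg 0: a=-3 b=569/264 c=0 d=-41/2376
  seg 1: a=3 b=223/132 c=-41/264 d=-29/132
  seg 2: a=4 b=-69/44 c=-389/264 d=25/24
  seg 3: a=2 b=-367/264 c=109/66 d=-677/2376
  seg 4: a=5 b=109/132 c=-241/264 d=241/2376
S(4) = 1139/264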